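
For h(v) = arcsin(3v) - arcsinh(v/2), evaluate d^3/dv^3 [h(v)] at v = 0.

217/8

Expand each term separately and add.
From the series, [v^3] h = 217/48; multiply by 3! = 6 to get 217/8.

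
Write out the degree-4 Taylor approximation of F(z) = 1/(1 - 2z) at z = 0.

Use the known series and substitute for the argument.
[z^0] = 1;  [z^1] = 2;  [z^2] = 4;  [z^3] = 8;  [z^4] = 16.

16*z^4 + 8*z^3 + 4*z^2 + 2*z + 1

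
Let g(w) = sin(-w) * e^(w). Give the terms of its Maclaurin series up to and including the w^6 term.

Write out both Maclaurin series and multiply, keeping only the needed powers.
[w^0] = 0;  [w^1] = -1;  [w^2] = -1;  [w^3] = -1/3;  [w^4] = 0;  [w^5] = 1/30;  [w^6] = 1/90.

w^6/90 + w^5/30 - w^3/3 - w^2 - w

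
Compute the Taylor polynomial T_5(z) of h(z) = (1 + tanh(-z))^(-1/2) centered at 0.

z^5/3840 + 3*z^4/128 + 7*z^3/48 + 3*z^2/8 + z/2 + 1

Substitute the inner expansion into the outer series and collect powers.
h(0) = 1
h′(0) = 1/2
h′′(0) = 3/4
h′′′(0) = 7/8
h^(4)(0) = 9/16
h^(5)(0) = 1/32
Then c_k = h^(k)(0)/k! gives each Taylor coefficient.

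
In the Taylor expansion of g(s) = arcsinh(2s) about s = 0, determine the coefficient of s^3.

-4/3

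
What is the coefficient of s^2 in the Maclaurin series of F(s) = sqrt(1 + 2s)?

-1/2

Differentiate repeatedly and evaluate at the center.
So c_2 = F′′(0)/2! = -1/2.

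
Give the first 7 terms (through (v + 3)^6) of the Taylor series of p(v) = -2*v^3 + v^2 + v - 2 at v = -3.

-2*(v + 3)^3 + 19*(v + 3)^2 - 59*(v + 3) + 58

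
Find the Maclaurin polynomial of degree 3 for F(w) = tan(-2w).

-8*w^3/3 - 2*w

F(0) = 0
F′(0) = -2
F′′(0) = 0
F′′′(0) = -16
Dividing each by k! gives the coefficients c_0, ..., c_3.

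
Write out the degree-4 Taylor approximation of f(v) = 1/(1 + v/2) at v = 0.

v^4/16 - v^3/8 + v^2/4 - v/2 + 1

Apply the Taylor formula c_k = f^(k)(a)/k!.
f(0) = 1
f′(0) = -1/2
f′′(0) = 1/2
f′′′(0) = -3/4
f^(4)(0) = 3/2
Dividing each by k! gives the coefficients c_0, ..., c_4.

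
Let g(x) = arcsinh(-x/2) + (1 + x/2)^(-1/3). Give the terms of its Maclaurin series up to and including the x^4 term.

Add the two expansions coefficient-wise.
g(0) = 1
g′(0) = -2/3
g′′(0) = 1/9
g′′′(0) = -1/216
g^(4)(0) = 35/162
Then c_k = g^(k)(0)/k! gives each Taylor coefficient.

35*x^4/3888 - x^3/1296 + x^2/18 - 2*x/3 + 1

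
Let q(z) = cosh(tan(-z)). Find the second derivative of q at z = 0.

1

Let u equal the inner series; expand the outer function in u and truncate.
The coefficient of z^2 in the expansion is 1/2, so q′′(0) = 2! * (1/2) = 1.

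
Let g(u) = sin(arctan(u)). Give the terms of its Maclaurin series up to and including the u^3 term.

Plug the Maclaurin series of the inner function into that of the outer and collect terms.

-u^3/2 + u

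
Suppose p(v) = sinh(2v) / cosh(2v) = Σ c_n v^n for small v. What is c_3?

-8/3

Divide the numerator series by the denominator series (power-series long division).
p(0) = 0
p′(0) = 2
p′′(0) = 0
p′′′(0) = -16
So c_3 = p′′′(0)/3! = -8/3.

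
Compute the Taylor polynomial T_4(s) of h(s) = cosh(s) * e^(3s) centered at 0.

Take the Cauchy product of the two expansions.
h(0) = 1
h′(0) = 3
h′′(0) = 10
h′′′(0) = 36
h^(4)(0) = 136

17*s^4/3 + 6*s^3 + 5*s^2 + 3*s + 1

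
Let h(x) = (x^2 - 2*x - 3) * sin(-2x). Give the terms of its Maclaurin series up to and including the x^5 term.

32*x^5/15 - 8*x^4/3 - 6*x^3 + 4*x^2 + 6*x

Shift and add copies of the series according to the polynomial's terms.
h(0) = 0
h′(0) = 6
h′′(0) = 8
h′′′(0) = -36
h^(4)(0) = -64
h^(5)(0) = 256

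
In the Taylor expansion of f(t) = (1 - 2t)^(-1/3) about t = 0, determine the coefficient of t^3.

112/81

c_3 = f′′′(0)/3! = 112/81.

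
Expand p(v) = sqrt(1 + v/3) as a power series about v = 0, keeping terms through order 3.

v^3/432 - v^2/72 + v/6 + 1

Use the known series and substitute for the argument.
[v^0] = 1;  [v^1] = 1/6;  [v^2] = -1/72;  [v^3] = 1/432.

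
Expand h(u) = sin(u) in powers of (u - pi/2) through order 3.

h(pi/2) = 1
h′(pi/2) = 0
h′′(pi/2) = -1
h′′′(pi/2) = 0
Then c_k = h^(k)(pi/2)/k! gives each Taylor coefficient.

1 - (u - pi/2)^2/2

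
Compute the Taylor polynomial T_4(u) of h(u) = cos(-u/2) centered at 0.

u^4/384 - u^2/8 + 1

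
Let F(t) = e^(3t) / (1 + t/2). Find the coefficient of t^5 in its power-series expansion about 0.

169/160

Multiply the two series term by term and collect like powers.
[t^0] = 1;  [t^1] = 5/2;  [t^2] = 13/4;  [t^3] = 23/8;  [t^4] = 31/16;  [t^5] = 169/160.
So c_5 = F^(5)(0)/5! = 169/160.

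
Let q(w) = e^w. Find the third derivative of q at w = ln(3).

3

The coefficient of (w - ln(3))^3 in the expansion is 1/2, so q′′′(ln(3)) = 3! * (1/2) = 3.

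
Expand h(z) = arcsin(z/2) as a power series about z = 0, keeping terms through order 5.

3*z^5/1280 + z^3/48 + z/2

[z^0] = 0;  [z^1] = 1/2;  [z^2] = 0;  [z^3] = 1/48;  [z^4] = 0;  [z^5] = 3/1280.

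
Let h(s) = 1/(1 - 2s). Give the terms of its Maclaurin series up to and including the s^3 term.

Apply the Taylor formula c_k = f^(k)(a)/k!.
h(0) = 1
h′(0) = 2
h′′(0) = 8
h′′′(0) = 48

8*s^3 + 4*s^2 + 2*s + 1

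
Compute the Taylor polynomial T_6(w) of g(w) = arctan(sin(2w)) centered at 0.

12*w^5 - 4*w^3 + 2*w

Plug the Maclaurin series of the inner function into that of the outer and collect terms.
[w^0] = 0;  [w^1] = 2;  [w^2] = 0;  [w^3] = -4;  [w^4] = 0;  [w^5] = 12;  [w^6] = 0.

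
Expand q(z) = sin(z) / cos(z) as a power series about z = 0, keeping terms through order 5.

Invert the denominator's series and multiply.
[z^0] = 0;  [z^1] = 1;  [z^2] = 0;  [z^3] = 1/3;  [z^4] = 0;  [z^5] = 2/15.

2*z^5/15 + z^3/3 + z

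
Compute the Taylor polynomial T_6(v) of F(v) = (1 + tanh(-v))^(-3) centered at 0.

Substitute the inner expansion into the outer series and collect powers.
F(0) = 1
F′(0) = 3
F′′(0) = 12
F′′′(0) = 54
F^(4)(0) = 264
F^(5)(0) = 1368
F^(6)(0) = 7392

154*v^6/15 + 57*v^5/5 + 11*v^4 + 9*v^3 + 6*v^2 + 3*v + 1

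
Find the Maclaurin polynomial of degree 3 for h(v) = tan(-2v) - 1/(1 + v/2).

-61*v^3/24 - v^2/4 - 3*v/2 - 1

Add the two expansions coefficient-wise.
h(0) = -1
h′(0) = -3/2
h′′(0) = -1/2
h′′′(0) = -61/4
Dividing each by k! gives the coefficients c_0, ..., c_3.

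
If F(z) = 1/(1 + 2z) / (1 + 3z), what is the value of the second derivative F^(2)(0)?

38

Take the Cauchy product of the two expansions.
From the series, [z^2] F = 19; multiply by 2! = 2 to get 38.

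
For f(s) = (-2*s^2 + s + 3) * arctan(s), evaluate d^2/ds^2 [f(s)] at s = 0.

2

Shift and add copies of the series according to the polynomial's terms.
The coefficient of s^2 in the expansion is 1, so f′′(0) = 2! * (1) = 2.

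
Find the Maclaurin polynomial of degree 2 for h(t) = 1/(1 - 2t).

h(0) = 1
h′(0) = 2
h′′(0) = 8

4*t^2 + 2*t + 1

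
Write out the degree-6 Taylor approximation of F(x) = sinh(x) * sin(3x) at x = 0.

Multiply the two series term by term and collect like powers.
F(0) = 0
F′(0) = 0
F′′(0) = 6
F′′′(0) = 0
F^(4)(0) = -96
F^(5)(0) = 0
F^(6)(0) = 936
The Taylor polynomial is Σ F^(k)(0)/k! · x^k.

13*x^6/10 - 4*x^4 + 3*x^2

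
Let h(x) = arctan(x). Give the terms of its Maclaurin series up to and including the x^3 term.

-x^3/3 + x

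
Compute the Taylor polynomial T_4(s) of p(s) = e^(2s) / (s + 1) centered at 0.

Multiply the numerator's expansion by the denominator's geometric series.
[s^0] = 1;  [s^1] = 1;  [s^2] = 1;  [s^3] = 1/3;  [s^4] = 1/3.

s^4/3 + s^3/3 + s^2 + s + 1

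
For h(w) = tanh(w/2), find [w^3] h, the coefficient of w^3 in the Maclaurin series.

Apply the Taylor formula c_k = f^(k)(a)/k!.
h(0) = 0
h′(0) = 1/2
h′′(0) = 0
h′′′(0) = -1/4
Dividing each by k! gives the coefficients c_0, ..., c_3.

-1/24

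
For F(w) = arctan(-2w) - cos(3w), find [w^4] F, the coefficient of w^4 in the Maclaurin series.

-27/8

Add the two expansions coefficient-wise.
[w^0] = -1;  [w^1] = -2;  [w^2] = 9/2;  [w^3] = 8/3;  [w^4] = -27/8.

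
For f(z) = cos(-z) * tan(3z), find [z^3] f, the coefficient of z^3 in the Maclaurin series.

15/2

Write out both Maclaurin series and multiply, keeping only the needed powers.
[z^0] = 0;  [z^1] = 3;  [z^2] = 0;  [z^3] = 15/2.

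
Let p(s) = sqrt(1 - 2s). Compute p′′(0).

-1

The coefficient of s^2 in the expansion is -1/2, so p′′(0) = 2! * (-1/2) = -1.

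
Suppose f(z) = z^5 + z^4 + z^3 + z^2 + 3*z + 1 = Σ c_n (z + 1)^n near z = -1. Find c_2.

Compute the successive derivatives at the expansion point and divide by k!.

-6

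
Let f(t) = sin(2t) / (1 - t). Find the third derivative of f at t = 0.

Expand each factor separately, then convolve coefficients.
From the series, [t^3] f = 2/3; multiply by 3! = 6 to get 4.

4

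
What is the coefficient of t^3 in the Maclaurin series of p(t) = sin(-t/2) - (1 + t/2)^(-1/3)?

Expand each term separately and add.

55/1296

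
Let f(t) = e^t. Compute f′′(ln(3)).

The coefficient of (t - ln(3))^2 in the expansion is 3/2, so f′′(ln(3)) = 2! * (3/2) = 3.

3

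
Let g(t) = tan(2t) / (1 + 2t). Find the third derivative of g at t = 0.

Take the Cauchy product of the two expansions.
From the series, [t^3] g = 32/3; multiply by 3! = 6 to get 64.

64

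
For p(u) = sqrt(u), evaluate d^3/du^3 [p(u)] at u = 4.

The coefficient of (u - 4)^3 in the expansion is 1/512, so p′′′(4) = 3! * (1/512) = 3/256.

3/256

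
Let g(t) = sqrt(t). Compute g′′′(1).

3/8

From the series, [(t - 1)^3] g = 1/16; multiply by 3! = 6 to get 3/8.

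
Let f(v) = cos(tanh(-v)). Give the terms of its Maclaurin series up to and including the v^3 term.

1 - v^2/2

Compose series: expand the inner function first, then feed it into the outer expansion.
[v^0] = 1;  [v^1] = 0;  [v^2] = -1/2;  [v^3] = 0.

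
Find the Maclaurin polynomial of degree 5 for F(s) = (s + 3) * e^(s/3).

s^5/1620 + 5*s^4/648 + 2*s^3/27 + s^2/2 + 2*s + 3

Distribute the polynomial across the series and collect like powers.
F(0) = 3
F′(0) = 2
F′′(0) = 1
F′′′(0) = 4/9
F^(4)(0) = 5/27
F^(5)(0) = 2/27
Then c_k = F^(k)(0)/k! gives each Taylor coefficient.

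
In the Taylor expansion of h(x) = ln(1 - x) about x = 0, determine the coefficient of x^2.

[x^0] = 0;  [x^1] = -1;  [x^2] = -1/2.

-1/2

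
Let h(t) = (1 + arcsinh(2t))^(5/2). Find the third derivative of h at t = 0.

Compose series: expand the inner function first, then feed it into the outer expansion.
From the series, [t^3] h = -5/6; multiply by 3! = 6 to get -5.

-5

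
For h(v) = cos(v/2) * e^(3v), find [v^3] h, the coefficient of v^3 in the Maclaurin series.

Take the Cauchy product of the two expansions.
[v^0] = 1;  [v^1] = 3;  [v^2] = 35/8;  [v^3] = 33/8.

33/8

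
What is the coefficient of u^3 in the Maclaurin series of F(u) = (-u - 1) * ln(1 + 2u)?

Multiply each power in the prefactor through the base expansion.
F(0) = 0
F′(0) = -2
F′′(0) = 0
F′′′(0) = -4
The Taylor polynomial is Σ F^(k)(0)/k! · u^k.

-2/3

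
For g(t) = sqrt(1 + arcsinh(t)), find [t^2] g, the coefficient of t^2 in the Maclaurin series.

-1/8

Substitute the inner expansion into the outer series and collect powers.
[t^0] = 1;  [t^1] = 1/2;  [t^2] = -1/8.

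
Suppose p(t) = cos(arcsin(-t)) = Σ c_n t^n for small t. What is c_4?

Substitute the inner expansion into the outer series and collect powers.
[t^0] = 1;  [t^1] = 0;  [t^2] = -1/2;  [t^3] = 0;  [t^4] = -1/8.

-1/8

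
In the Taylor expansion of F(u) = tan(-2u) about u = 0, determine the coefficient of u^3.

-8/3

Compute the successive derivatives at the expansion point and divide by k!.
F(0) = 0
F′(0) = -2
F′′(0) = 0
F′′′(0) = -16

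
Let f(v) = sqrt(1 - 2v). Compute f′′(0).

-1

From the series, [v^2] f = -1/2; multiply by 2! = 2 to get -1.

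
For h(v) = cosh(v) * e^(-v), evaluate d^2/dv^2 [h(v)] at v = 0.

Expand each factor separately, then convolve coefficients.
The coefficient of v^2 in the expansion is 1, so h′′(0) = 2! * (1) = 2.

2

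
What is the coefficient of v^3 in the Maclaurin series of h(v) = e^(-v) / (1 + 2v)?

-79/6

Write out both Maclaurin series and multiply, keeping only the needed powers.
So c_3 = h′′′(0)/3! = -79/6.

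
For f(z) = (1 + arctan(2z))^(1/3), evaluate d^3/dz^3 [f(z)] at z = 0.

Plug the Maclaurin series of the inner function into that of the outer and collect terms.
The coefficient of z^3 in the expansion is -32/81, so f′′′(0) = 3! * (-32/81) = -64/27.

-64/27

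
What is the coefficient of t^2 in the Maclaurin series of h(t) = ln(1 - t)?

[t^0] = 0;  [t^1] = -1;  [t^2] = -1/2.

-1/2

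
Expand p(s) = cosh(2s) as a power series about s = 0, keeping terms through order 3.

Differentiate repeatedly and evaluate at the center.
p(0) = 1
p′(0) = 0
p′′(0) = 4
p′′′(0) = 0
Then c_k = p^(k)(0)/k! gives each Taylor coefficient.

2*s^2 + 1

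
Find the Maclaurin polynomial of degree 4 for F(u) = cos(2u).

2*u^4/3 - 2*u^2 + 1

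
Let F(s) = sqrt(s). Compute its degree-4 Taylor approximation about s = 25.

-(s - 25)^4/2000000 + (s - 25)^3/50000 - (s - 25)^2/1000 + (s - 25)/10 + 5

F(25) = 5
F′(25) = 1/10
F′′(25) = -1/500
F′′′(25) = 3/25000
F^(4)(25) = -3/250000
Dividing each by k! gives the coefficients c_0, ..., c_4.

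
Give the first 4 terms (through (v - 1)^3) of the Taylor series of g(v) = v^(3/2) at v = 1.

Use the known series and substitute for the argument.
[(v - 1)^0] = 1;  [(v - 1)^1] = 3/2;  [(v - 1)^2] = 3/8;  [(v - 1)^3] = -1/16.

-(v - 1)^3/16 + 3*(v - 1)^2/8 + 3*(v - 1)/2 + 1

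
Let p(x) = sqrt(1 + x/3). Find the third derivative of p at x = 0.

Apply the Taylor formula c_k = f^(k)(a)/k!.
The coefficient of x^3 in the expansion is 1/432, so p′′′(0) = 3! * (1/432) = 1/72.

1/72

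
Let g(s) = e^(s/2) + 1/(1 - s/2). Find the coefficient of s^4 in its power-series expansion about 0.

Expand each term separately and add.
g(0) = 2
g′(0) = 1
g′′(0) = 3/4
g′′′(0) = 7/8
g^(4)(0) = 25/16

25/384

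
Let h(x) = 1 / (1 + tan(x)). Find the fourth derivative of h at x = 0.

Use the geometric series for the reciprocal, then substitute.
From the series, [x^4] h = 5/3; multiply by 4! = 24 to get 40.

40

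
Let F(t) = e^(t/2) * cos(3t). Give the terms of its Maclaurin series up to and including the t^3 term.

Write out both Maclaurin series and multiply, keeping only the needed powers.
F(0) = 1
F′(0) = 1/2
F′′(0) = -35/4
F′′′(0) = -107/8
Then c_k = F^(k)(0)/k! gives each Taylor coefficient.

-107*t^3/48 - 35*t^2/8 + t/2 + 1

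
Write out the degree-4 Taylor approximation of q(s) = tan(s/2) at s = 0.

s^3/24 + s/2

Apply the Taylor formula c_k = f^(k)(a)/k!.
q(0) = 0
q′(0) = 1/2
q′′(0) = 0
q′′′(0) = 1/4
q^(4)(0) = 0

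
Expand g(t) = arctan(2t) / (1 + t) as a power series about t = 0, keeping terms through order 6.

Multiply the two series term by term and collect like powers.
[t^0] = 0;  [t^1] = 2;  [t^2] = -2;  [t^3] = -2/3;  [t^4] = 2/3;  [t^5] = 86/15;  [t^6] = -86/15.

-86*t^6/15 + 86*t^5/15 + 2*t^4/3 - 2*t^3/3 - 2*t^2 + 2*t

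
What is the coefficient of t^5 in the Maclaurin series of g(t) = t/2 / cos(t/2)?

Invert the denominator's series and multiply.
So c_5 = g^(5)(0)/5! = 5/768.

5/768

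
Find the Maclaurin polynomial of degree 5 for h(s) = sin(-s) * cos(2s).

Take the Cauchy product of the two expansions.
h(0) = 0
h′(0) = -1
h′′(0) = 0
h′′′(0) = 13
h^(4)(0) = 0
h^(5)(0) = -121

-121*s^5/120 + 13*s^3/6 - s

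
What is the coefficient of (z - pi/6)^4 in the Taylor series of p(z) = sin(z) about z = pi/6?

1/48

p(pi/6) = 1/2
p′(pi/6) = sqrt(3)/2
p′′(pi/6) = -1/2
p′′′(pi/6) = -sqrt(3)/2
p^(4)(pi/6) = 1/2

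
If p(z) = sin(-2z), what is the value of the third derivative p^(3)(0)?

8

Compute the successive derivatives at the expansion point and divide by k!.
The coefficient of z^3 in the expansion is 4/3, so p′′′(0) = 3! * (4/3) = 8.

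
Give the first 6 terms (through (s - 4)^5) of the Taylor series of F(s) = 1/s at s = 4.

-(s - 4)^5/4096 + (s - 4)^4/1024 - (s - 4)^3/256 + (s - 4)^2/64 - (s - 4)/16 + 1/4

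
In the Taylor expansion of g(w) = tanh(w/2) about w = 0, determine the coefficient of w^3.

Compute the successive derivatives at the expansion point and divide by k!.
[w^0] = 0;  [w^1] = 1/2;  [w^2] = 0;  [w^3] = -1/24.

-1/24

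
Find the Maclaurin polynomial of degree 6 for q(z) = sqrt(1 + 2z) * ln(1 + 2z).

Multiply the two series term by term and collect like powers.
q(0) = 0
q′(0) = 2
q′′(0) = 0
q′′′(0) = -2
q^(4)(0) = 16
q^(5)(0) = -142
q^(6)(0) = 1488
The Taylor polynomial is Σ q^(k)(0)/k! · z^k.

31*z^6/15 - 71*z^5/60 + 2*z^4/3 - z^3/3 + 2*z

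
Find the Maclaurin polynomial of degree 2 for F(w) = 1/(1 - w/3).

Apply the Taylor formula c_k = f^(k)(a)/k!.

w^2/9 + w/3 + 1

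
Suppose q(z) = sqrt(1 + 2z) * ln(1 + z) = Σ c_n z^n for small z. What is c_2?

1/2

Multiply the two series term by term and collect like powers.
q(0) = 0
q′(0) = 1
q′′(0) = 1
Dividing each by k! gives the coefficients c_0, ..., c_2.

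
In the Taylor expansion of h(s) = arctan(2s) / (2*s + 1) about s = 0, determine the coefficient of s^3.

Use 1/(1 - r) = Σ r^k on the denominator, then take the Cauchy product.
h(0) = 0
h′(0) = 2
h′′(0) = -8
h′′′(0) = 32

16/3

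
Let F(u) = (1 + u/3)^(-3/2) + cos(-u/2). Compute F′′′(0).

-35/72

Combine the two series term by term.
From the series, [u^3] F = -35/432; multiply by 3! = 6 to get -35/72.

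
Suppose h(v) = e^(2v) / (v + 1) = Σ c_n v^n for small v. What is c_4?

Multiply the numerator's expansion by the denominator's geometric series.
[v^0] = 1;  [v^1] = 1;  [v^2] = 1;  [v^3] = 1/3;  [v^4] = 1/3.

1/3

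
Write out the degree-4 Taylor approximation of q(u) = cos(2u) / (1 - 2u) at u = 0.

26*u^4/3 + 4*u^3 + 2*u^2 + 2*u + 1

Expand each factor separately, then convolve coefficients.
q(0) = 1
q′(0) = 2
q′′(0) = 4
q′′′(0) = 24
q^(4)(0) = 208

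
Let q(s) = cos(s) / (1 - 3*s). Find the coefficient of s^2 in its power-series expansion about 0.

Multiply the numerator's expansion by the denominator's geometric series.
q(0) = 1
q′(0) = 3
q′′(0) = 17

17/2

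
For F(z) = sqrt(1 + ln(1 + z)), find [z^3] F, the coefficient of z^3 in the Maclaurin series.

17/48

Substitute the inner expansion into the outer series and collect powers.
[z^0] = 1;  [z^1] = 1/2;  [z^2] = -3/8;  [z^3] = 17/48.
So c_3 = F′′′(0)/3! = 17/48.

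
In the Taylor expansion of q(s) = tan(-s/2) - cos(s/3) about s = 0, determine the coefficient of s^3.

-1/24

Add the two expansions coefficient-wise.
q(0) = -1
q′(0) = -1/2
q′′(0) = 1/9
q′′′(0) = -1/4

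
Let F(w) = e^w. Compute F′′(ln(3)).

From the series, [(w - ln(3))^2] F = 3/2; multiply by 2! = 2 to get 3.

3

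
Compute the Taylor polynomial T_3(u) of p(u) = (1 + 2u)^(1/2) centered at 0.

p(0) = 1
p′(0) = 1
p′′(0) = -1
p′′′(0) = 3
The Taylor polynomial is Σ p^(k)(0)/k! · u^k.

u^3/2 - u^2/2 + u + 1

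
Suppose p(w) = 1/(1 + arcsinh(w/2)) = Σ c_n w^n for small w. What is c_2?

Substitute the inner expansion into the outer series and collect powers.
p(0) = 1
p′(0) = -1/2
p′′(0) = 1/2
So c_2 = p′′(0)/2! = 1/4.

1/4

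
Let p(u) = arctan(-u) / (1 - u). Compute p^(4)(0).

-16

Expand each factor separately, then convolve coefficients.
The coefficient of u^4 in the expansion is -2/3, so p^(4)(0) = 4! * (-2/3) = -16.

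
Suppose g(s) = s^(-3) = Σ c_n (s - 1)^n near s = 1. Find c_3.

-10

[(s - 1)^0] = 1;  [(s - 1)^1] = -3;  [(s - 1)^2] = 6;  [(s - 1)^3] = -10.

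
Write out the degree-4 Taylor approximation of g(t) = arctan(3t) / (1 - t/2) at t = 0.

Multiply the two series term by term and collect like powers.
[t^0] = 0;  [t^1] = 3;  [t^2] = 3/2;  [t^3] = -33/4;  [t^4] = -33/8.

-33*t^4/8 - 33*t^3/4 + 3*t^2/2 + 3*t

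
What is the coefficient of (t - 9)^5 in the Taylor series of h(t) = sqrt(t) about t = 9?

7/5038848

Use the known series and substitute for the argument.
h(9) = 3
h′(9) = 1/6
h′′(9) = -1/108
h′′′(9) = 1/648
h^(4)(9) = -5/11664
h^(5)(9) = 35/209952
Dividing each by k! gives the coefficients c_0, ..., c_5.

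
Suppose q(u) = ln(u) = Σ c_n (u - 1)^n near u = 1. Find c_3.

[(u - 1)^0] = 0;  [(u - 1)^1] = 1;  [(u - 1)^2] = -1/2;  [(u - 1)^3] = 1/3.

1/3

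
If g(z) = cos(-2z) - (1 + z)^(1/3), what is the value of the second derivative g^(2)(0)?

Expand each term separately and add.
The coefficient of z^2 in the expansion is -17/9, so g′′(0) = 2! * (-17/9) = -34/9.

-34/9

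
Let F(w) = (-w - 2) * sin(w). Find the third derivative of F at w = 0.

2

Multiply each power in the prefactor through the base expansion.
From the series, [w^3] F = 1/3; multiply by 3! = 6 to get 2.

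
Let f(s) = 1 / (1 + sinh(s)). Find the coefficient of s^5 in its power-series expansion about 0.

-181/120

Use the geometric series for the reciprocal, then substitute.
f(0) = 1
f′(0) = -1
f′′(0) = 2
f′′′(0) = -7
f^(4)(0) = 32
f^(5)(0) = -181
So c_5 = f^(5)(0)/5! = -181/120.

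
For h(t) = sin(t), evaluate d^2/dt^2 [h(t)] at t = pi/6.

-1/2

The coefficient of (t - pi/6)^2 in the expansion is -1/4, so h′′(pi/6) = 2! * (-1/4) = -1/2.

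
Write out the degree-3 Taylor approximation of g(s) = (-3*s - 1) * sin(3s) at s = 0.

9*s^3/2 - 9*s^2 - 3*s

Shift and add copies of the series according to the polynomial's terms.
g(0) = 0
g′(0) = -3
g′′(0) = -18
g′′′(0) = 27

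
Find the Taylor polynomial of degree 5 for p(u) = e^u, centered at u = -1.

(u + 1)^5*e^(-1)/120 + (u + 1)^4*e^(-1)/24 + (u + 1)^3*e^(-1)/6 + (u + 1)^2*e^(-1)/2 + (u + 1)*e^(-1) + e^(-1)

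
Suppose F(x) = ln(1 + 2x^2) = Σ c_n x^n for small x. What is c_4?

-2

F(0) = 0
F′(0) = 0
F′′(0) = 4
F′′′(0) = 0
F^(4)(0) = -48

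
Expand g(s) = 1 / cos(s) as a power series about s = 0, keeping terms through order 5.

Invert the denominator's series and multiply.
[s^0] = 1;  [s^1] = 0;  [s^2] = 1/2;  [s^3] = 0;  [s^4] = 5/24;  [s^5] = 0.

5*s^4/24 + s^2/2 + 1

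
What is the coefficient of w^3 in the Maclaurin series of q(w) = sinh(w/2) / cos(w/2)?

Invert the denominator's series and multiply.
[w^0] = 0;  [w^1] = 1/2;  [w^2] = 0;  [w^3] = 1/12.
So c_3 = q′′′(0)/3! = 1/12.

1/12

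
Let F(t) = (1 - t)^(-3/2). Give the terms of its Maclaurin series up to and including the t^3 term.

35*t^3/16 + 15*t^2/8 + 3*t/2 + 1

[t^0] = 1;  [t^1] = 3/2;  [t^2] = 15/8;  [t^3] = 35/16.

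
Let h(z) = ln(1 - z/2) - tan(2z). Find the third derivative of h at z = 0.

-65/4

Add the two expansions coefficient-wise.
The coefficient of z^3 in the expansion is -65/24, so h′′′(0) = 3! * (-65/24) = -65/4.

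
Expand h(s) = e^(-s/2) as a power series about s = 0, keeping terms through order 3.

-s^3/48 + s^2/8 - s/2 + 1

h(0) = 1
h′(0) = -1/2
h′′(0) = 1/4
h′′′(0) = -1/8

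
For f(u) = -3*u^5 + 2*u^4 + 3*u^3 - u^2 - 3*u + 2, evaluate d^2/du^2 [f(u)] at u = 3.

The coefficient of (u - 3)^2 in the expansion is -676, so f′′(3) = 2! * (-676) = -1352.

-1352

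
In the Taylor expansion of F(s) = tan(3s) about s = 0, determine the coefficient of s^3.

9

Differentiate repeatedly and evaluate at the center.
F(0) = 0
F′(0) = 3
F′′(0) = 0
F′′′(0) = 54
Then c_k = F^(k)(0)/k! gives each Taylor coefficient.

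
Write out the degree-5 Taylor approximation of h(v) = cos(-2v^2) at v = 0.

1 - 2*v^4

Differentiate repeatedly and evaluate at the center.
h(0) = 1
h′(0) = 0
h′′(0) = 0
h′′′(0) = 0
h^(4)(0) = -48
h^(5)(0) = 0
Dividing each by k! gives the coefficients c_0, ..., c_5.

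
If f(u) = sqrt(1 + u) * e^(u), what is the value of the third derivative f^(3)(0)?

17/8

Write out both Maclaurin series and multiply, keeping only the needed powers.
The coefficient of u^3 in the expansion is 17/48, so f′′′(0) = 3! * (17/48) = 17/8.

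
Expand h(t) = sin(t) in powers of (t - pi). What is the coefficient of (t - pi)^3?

1/6

[(t - pi)^0] = 0;  [(t - pi)^1] = -1;  [(t - pi)^2] = 0;  [(t - pi)^3] = 1/6.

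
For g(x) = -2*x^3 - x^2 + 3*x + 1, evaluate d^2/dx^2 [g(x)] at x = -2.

From the series, [(x + 2)^2] g = 11; multiply by 2! = 2 to get 22.

22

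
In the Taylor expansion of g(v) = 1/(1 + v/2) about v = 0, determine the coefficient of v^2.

1/4

[v^0] = 1;  [v^1] = -1/2;  [v^2] = 1/4.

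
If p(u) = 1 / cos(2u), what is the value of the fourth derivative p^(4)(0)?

Divide the numerator series by the denominator series (power-series long division).
From the series, [u^4] p = 10/3; multiply by 4! = 24 to get 80.

80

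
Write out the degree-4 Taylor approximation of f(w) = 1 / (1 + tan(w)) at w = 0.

Expand as Σ (-1)^k u^k with u equal to the inner function's series.
[w^0] = 1;  [w^1] = -1;  [w^2] = 1;  [w^3] = -4/3;  [w^4] = 5/3.

5*w^4/3 - 4*w^3/3 + w^2 - w + 1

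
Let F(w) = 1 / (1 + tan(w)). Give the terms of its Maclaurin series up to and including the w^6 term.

122*w^6/45 - 32*w^5/15 + 5*w^4/3 - 4*w^3/3 + w^2 - w + 1

Use the geometric series for the reciprocal, then substitute.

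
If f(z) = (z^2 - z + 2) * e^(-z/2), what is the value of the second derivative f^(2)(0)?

Shift and add copies of the series according to the polynomial's terms.
The coefficient of z^2 in the expansion is 7/4, so f′′(0) = 2! * (7/4) = 7/2.

7/2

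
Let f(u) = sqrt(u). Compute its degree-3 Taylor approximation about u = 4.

f(4) = 2
f′(4) = 1/4
f′′(4) = -1/32
f′′′(4) = 3/256
The Taylor polynomial is Σ f^(k)(4)/k! · (u - 4)^k.

(u - 4)^3/512 - (u - 4)^2/64 + (u - 4)/4 + 2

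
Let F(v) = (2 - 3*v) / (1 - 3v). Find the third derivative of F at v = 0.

Shift and add copies of the series according to the polynomial's terms.
The coefficient of v^3 in the expansion is 27, so F′′′(0) = 3! * (27) = 162.

162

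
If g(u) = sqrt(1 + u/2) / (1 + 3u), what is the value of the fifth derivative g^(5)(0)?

Take the Cauchy product of the two expansions.
The coefficient of u^5 in the expansion is -1817213/8192, so g^(5)(0) = 5! * (-1817213/8192) = -27258195/1024.

-27258195/1024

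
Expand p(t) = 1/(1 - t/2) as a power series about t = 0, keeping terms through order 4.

p(0) = 1
p′(0) = 1/2
p′′(0) = 1/2
p′′′(0) = 3/4
p^(4)(0) = 3/2

t^4/16 + t^3/8 + t^2/4 + t/2 + 1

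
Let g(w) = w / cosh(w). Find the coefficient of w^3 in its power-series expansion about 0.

Write the quotient as an unknown series and match coefficients against numerator = denominator · series.
g(0) = 0
g′(0) = 1
g′′(0) = 0
g′′′(0) = -3
So c_3 = g′′′(0)/3! = -1/2.

-1/2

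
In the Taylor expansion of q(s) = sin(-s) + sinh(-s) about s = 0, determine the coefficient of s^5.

-1/60

Combine the two series term by term.
q(0) = 0
q′(0) = -2
q′′(0) = 0
q′′′(0) = 0
q^(4)(0) = 0
q^(5)(0) = -2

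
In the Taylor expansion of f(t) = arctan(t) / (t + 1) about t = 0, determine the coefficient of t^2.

-1

Expand 1/(denominator) as a geometric series and multiply by the numerator's series.
f(0) = 0
f′(0) = 1
f′′(0) = -2
So c_2 = f′′(0)/2! = -1.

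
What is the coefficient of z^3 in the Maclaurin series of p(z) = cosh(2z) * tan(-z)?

Write out both Maclaurin series and multiply, keeping only the needed powers.

-7/3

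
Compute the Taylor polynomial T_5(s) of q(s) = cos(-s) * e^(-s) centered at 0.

Expand each factor separately, then convolve coefficients.
q(0) = 1
q′(0) = -1
q′′(0) = 0
q′′′(0) = 2
q^(4)(0) = -4
q^(5)(0) = 4

s^5/30 - s^4/6 + s^3/3 - s + 1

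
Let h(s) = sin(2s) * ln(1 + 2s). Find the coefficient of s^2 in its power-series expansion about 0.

4

Write out both Maclaurin series and multiply, keeping only the needed powers.
h(0) = 0
h′(0) = 0
h′′(0) = 8
So c_2 = h′′(0)/2! = 4.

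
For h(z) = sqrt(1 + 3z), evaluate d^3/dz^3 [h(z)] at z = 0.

Differentiate repeatedly and evaluate at the center.
The coefficient of z^3 in the expansion is 27/16, so h′′′(0) = 3! * (27/16) = 81/8.

81/8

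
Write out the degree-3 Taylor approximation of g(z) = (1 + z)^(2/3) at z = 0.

g(0) = 1
g′(0) = 2/3
g′′(0) = -2/9
g′′′(0) = 8/27

4*z^3/81 - z^2/9 + 2*z/3 + 1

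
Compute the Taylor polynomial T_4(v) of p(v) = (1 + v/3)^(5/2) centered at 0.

-5*v^4/10368 + 5*v^3/432 + 5*v^2/24 + 5*v/6 + 1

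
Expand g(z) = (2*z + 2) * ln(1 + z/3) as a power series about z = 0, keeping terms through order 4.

Shift and add copies of the series according to the polynomial's terms.
g(0) = 0
g′(0) = 2/3
g′′(0) = 10/9
g′′′(0) = -14/27
g^(4)(0) = 4/9
The Taylor polynomial is Σ g^(k)(0)/k! · z^k.

z^4/54 - 7*z^3/81 + 5*z^2/9 + 2*z/3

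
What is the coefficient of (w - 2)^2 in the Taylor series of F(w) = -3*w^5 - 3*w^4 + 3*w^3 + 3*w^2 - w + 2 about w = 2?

-291

F(2) = -108
F′(2) = -289
F′′(2) = -582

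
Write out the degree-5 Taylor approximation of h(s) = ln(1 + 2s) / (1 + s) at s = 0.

Expand each factor separately, then convolve coefficients.

256*s^5/15 - 32*s^4/3 + 20*s^3/3 - 4*s^2 + 2*s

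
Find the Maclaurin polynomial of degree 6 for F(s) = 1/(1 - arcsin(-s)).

83*s^6/45 - 63*s^5/40 + 4*s^4/3 - 7*s^3/6 + s^2 - s + 1

Plug the Maclaurin series of the inner function into that of the outer and collect terms.
F(0) = 1
F′(0) = -1
F′′(0) = 2
F′′′(0) = -7
F^(4)(0) = 32
F^(5)(0) = -189
F^(6)(0) = 1328
Dividing each by k! gives the coefficients c_0, ..., c_6.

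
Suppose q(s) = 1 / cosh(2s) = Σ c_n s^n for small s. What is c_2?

-2

Divide the numerator series by the denominator series (power-series long division).
q(0) = 1
q′(0) = 0
q′′(0) = -4
The Taylor polynomial is Σ q^(k)(0)/k! · s^k.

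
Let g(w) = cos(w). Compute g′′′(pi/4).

sqrt(2)/2

The coefficient of (w - pi/4)^3 in the expansion is sqrt(2)/12, so g′′′(pi/4) = 3! * (sqrt(2)/12) = sqrt(2)/2.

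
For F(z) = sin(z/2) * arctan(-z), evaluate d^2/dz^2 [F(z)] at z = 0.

Write out both Maclaurin series and multiply, keeping only the needed powers.
From the series, [z^2] F = -1/2; multiply by 2! = 2 to get -1.

-1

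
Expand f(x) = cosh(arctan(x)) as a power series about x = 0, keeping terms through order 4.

Substitute the inner expansion into the outer series and collect powers.
f(0) = 1
f′(0) = 0
f′′(0) = 1
f′′′(0) = 0
f^(4)(0) = -7
The Taylor polynomial is Σ f^(k)(0)/k! · x^k.

-7*x^4/24 + x^2/2 + 1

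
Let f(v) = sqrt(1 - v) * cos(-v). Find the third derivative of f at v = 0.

9/8

Expand each factor separately, then convolve coefficients.
The coefficient of v^3 in the expansion is 3/16, so f′′′(0) = 3! * (3/16) = 9/8.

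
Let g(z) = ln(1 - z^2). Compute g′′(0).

-2

Apply the Taylor formula c_k = f^(k)(a)/k!.
The coefficient of z^2 in the expansion is -1, so g′′(0) = 2! * (-1) = -2.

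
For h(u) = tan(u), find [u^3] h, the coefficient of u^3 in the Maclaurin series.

1/3

h(0) = 0
h′(0) = 1
h′′(0) = 0
h′′′(0) = 2
Dividing each by k! gives the coefficients c_0, ..., c_3.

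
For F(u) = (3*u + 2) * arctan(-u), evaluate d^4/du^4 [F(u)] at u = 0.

Distribute the polynomial across the series and collect like powers.
From the series, [u^4] F = 1; multiply by 4! = 24 to get 24.

24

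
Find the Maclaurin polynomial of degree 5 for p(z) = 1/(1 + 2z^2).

4*z^4 - 2*z^2 + 1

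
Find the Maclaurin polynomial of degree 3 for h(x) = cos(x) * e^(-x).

x^3/3 - x + 1

Expand each factor separately, then convolve coefficients.
h(0) = 1
h′(0) = -1
h′′(0) = 0
h′′′(0) = 2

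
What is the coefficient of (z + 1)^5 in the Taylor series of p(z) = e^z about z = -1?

e^(-1)/120

[(z + 1)^0] = e^(-1);  [(z + 1)^1] = e^(-1);  [(z + 1)^2] = e^(-1)/2;  [(z + 1)^3] = e^(-1)/6;  [(z + 1)^4] = e^(-1)/24;  [(z + 1)^5] = e^(-1)/120.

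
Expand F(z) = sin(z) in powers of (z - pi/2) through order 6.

F(pi/2) = 1
F′(pi/2) = 0
F′′(pi/2) = -1
F′′′(pi/2) = 0
F^(4)(pi/2) = 1
F^(5)(pi/2) = 0
F^(6)(pi/2) = -1
Dividing each by k! gives the coefficients c_0, ..., c_6.

-(z - pi/2)^6/720 + (z - pi/2)^4/24 - (z - pi/2)^2/2 + 1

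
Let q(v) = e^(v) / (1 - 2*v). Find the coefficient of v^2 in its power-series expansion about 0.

13/2

Expand 1/(denominator) as a geometric series and multiply by the numerator's series.
[v^0] = 1;  [v^1] = 3;  [v^2] = 13/2.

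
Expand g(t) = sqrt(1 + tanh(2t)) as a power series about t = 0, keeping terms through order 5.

Let u equal the inner series; expand the outer function in u and truncate.
g(0) = 1
g′(0) = 1
g′′(0) = -1
g′′′(0) = -5
g^(4)(0) = 17
g^(5)(0) = 121

121*t^5/120 + 17*t^4/24 - 5*t^3/6 - t^2/2 + t + 1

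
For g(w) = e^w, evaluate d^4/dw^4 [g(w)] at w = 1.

e

From the series, [(w - 1)^4] g = e/24; multiply by 4! = 24 to get e.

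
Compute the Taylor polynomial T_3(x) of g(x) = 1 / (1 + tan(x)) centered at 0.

Use the geometric series for the reciprocal, then substitute.
g(0) = 1
g′(0) = -1
g′′(0) = 2
g′′′(0) = -8

-4*x^3/3 + x^2 - x + 1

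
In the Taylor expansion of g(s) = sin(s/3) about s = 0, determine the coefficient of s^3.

-1/162

g(0) = 0
g′(0) = 1/3
g′′(0) = 0
g′′′(0) = -1/27
So c_3 = g′′′(0)/3! = -1/162.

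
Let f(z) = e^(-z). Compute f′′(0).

Apply the Taylor formula c_k = f^(k)(a)/k!.
The coefficient of z^2 in the expansion is 1/2, so f′′(0) = 2! * (1/2) = 1.

1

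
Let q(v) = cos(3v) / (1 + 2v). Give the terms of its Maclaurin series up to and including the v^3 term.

v^3 - v^2/2 - 2*v + 1

Expand each factor separately, then convolve coefficients.
q(0) = 1
q′(0) = -2
q′′(0) = -1
q′′′(0) = 6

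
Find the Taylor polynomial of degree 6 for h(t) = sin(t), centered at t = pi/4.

-sqrt(2)*(t - pi/4)^6/1440 + sqrt(2)*(t - pi/4)^5/240 + sqrt(2)*(t - pi/4)^4/48 - sqrt(2)*(t - pi/4)^3/12 - sqrt(2)*(t - pi/4)^2/4 + sqrt(2)*(t - pi/4)/2 + sqrt(2)/2

Apply the Taylor formula c_k = f^(k)(a)/k!.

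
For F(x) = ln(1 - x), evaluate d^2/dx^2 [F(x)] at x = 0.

-1

Compute the successive derivatives at the expansion point and divide by k!.
The coefficient of x^2 in the expansion is -1/2, so F′′(0) = 2! * (-1/2) = -1.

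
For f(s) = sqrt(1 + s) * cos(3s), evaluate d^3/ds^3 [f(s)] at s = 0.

Expand each factor separately, then convolve coefficients.
The coefficient of s^3 in the expansion is -35/16, so f′′′(0) = 3! * (-35/16) = -105/8.

-105/8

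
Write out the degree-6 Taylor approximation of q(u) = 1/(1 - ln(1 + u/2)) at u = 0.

Let u equal the inner series; expand the outer function in u and truncate.
q(0) = 1
q′(0) = 1/2
q′′(0) = 1/4
q′′′(0) = 1/4
q^(4)(0) = 1/4
q^(5)(0) = 7/16
q^(6)(0) = 19/32

19*u^6/23040 + 7*u^5/1920 + u^4/96 + u^3/24 + u^2/8 + u/2 + 1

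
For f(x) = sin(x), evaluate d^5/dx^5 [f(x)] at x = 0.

The coefficient of x^5 in the expansion is 1/120, so f^(5)(0) = 5! * (1/120) = 1.

1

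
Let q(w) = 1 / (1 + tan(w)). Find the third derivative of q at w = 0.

Write 1/(1+u) = 1 - u + u^2 - u^3 + ... and substitute the series for u.
From the series, [w^3] q = -4/3; multiply by 3! = 6 to get -8.

-8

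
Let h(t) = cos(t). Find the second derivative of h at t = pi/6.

Apply the Taylor formula c_k = f^(k)(a)/k!.
From the series, [(t - pi/6)^2] h = -sqrt(3)/4; multiply by 2! = 2 to get -sqrt(3)/2.

-sqrt(3)/2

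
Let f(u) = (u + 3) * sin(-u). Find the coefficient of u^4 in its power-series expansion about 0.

Shift and add copies of the series according to the polynomial's terms.
f(0) = 0
f′(0) = -3
f′′(0) = -2
f′′′(0) = 3
f^(4)(0) = 4
Then c_k = f^(k)(0)/k! gives each Taylor coefficient.

1/6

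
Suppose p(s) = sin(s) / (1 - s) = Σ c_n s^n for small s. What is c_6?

Use 1/(1 - r) = Σ r^k on the denominator, then take the Cauchy product.
p(0) = 0
p′(0) = 1
p′′(0) = 2
p′′′(0) = 5
p^(4)(0) = 20
p^(5)(0) = 101
p^(6)(0) = 606
Dividing each by k! gives the coefficients c_0, ..., c_6.

101/120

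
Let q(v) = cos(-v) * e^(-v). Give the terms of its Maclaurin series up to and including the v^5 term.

Take the Cauchy product of the two expansions.
[v^0] = 1;  [v^1] = -1;  [v^2] = 0;  [v^3] = 1/3;  [v^4] = -1/6;  [v^5] = 1/30.

v^5/30 - v^4/6 + v^3/3 - v + 1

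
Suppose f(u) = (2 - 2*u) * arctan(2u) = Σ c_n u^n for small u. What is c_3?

-16/3

Distribute the polynomial across the series and collect like powers.
f(0) = 0
f′(0) = 4
f′′(0) = -8
f′′′(0) = -32
So c_3 = f′′′(0)/3! = -16/3.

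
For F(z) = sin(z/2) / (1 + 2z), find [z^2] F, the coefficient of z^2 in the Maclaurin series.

-1

Multiply the two series term by term and collect like powers.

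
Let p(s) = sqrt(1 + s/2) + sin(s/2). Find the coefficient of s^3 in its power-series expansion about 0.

-5/384

Add the two expansions coefficient-wise.
p(0) = 1
p′(0) = 3/4
p′′(0) = -1/16
p′′′(0) = -5/64
Dividing each by k! gives the coefficients c_0, ..., c_3.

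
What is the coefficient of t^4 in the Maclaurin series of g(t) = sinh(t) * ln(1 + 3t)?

19/2

Multiply the two series term by term and collect like powers.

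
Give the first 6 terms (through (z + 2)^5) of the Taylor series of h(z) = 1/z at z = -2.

h(-2) = -1/2
h′(-2) = -1/4
h′′(-2) = -1/4
h′′′(-2) = -3/8
h^(4)(-2) = -3/4
h^(5)(-2) = -15/8
The Taylor polynomial is Σ h^(k)(-2)/k! · (z + 2)^k.

-(z + 2)^5/64 - (z + 2)^4/32 - (z + 2)^3/16 - (z + 2)^2/8 - (z + 2)/4 - 1/2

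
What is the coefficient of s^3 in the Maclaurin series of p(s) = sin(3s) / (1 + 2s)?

15/2

Write out both Maclaurin series and multiply, keeping only the needed powers.
p(0) = 0
p′(0) = 3
p′′(0) = -12
p′′′(0) = 45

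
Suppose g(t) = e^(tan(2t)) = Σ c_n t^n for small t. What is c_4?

Plug the Maclaurin series of the inner function into that of the outer and collect terms.
[t^0] = 1;  [t^1] = 2;  [t^2] = 2;  [t^3] = 4;  [t^4] = 6.

6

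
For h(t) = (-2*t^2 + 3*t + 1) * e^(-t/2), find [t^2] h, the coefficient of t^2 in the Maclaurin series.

Distribute the polynomial across the series and collect like powers.
h(0) = 1
h′(0) = 5/2
h′′(0) = -27/4
So c_2 = h′′(0)/2! = -27/8.

-27/8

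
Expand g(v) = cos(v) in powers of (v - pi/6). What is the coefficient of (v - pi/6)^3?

1/12

g(pi/6) = sqrt(3)/2
g′(pi/6) = -1/2
g′′(pi/6) = -sqrt(3)/2
g′′′(pi/6) = 1/2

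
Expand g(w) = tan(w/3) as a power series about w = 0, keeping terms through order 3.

g(0) = 0
g′(0) = 1/3
g′′(0) = 0
g′′′(0) = 2/27
Dividing each by k! gives the coefficients c_0, ..., c_3.

w^3/81 + w/3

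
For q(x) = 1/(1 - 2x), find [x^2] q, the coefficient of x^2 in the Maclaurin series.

4

Differentiate repeatedly and evaluate at the center.
q(0) = 1
q′(0) = 2
q′′(0) = 8
So c_2 = q′′(0)/2! = 4.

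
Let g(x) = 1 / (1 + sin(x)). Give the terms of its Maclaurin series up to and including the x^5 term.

Expand as Σ (-1)^k u^k with u equal to the inner function's series.

-61*x^5/120 + 2*x^4/3 - 5*x^3/6 + x^2 - x + 1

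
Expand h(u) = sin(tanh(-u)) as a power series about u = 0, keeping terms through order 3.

u^3/2 - u

Compose series: expand the inner function first, then feed it into the outer expansion.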